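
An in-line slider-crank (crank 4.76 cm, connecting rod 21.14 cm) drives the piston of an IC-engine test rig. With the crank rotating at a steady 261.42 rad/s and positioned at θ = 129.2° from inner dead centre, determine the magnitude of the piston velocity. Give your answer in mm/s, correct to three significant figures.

8250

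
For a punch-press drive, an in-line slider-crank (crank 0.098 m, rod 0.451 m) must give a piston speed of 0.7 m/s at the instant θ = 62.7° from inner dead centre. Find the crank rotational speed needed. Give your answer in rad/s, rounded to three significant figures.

7.30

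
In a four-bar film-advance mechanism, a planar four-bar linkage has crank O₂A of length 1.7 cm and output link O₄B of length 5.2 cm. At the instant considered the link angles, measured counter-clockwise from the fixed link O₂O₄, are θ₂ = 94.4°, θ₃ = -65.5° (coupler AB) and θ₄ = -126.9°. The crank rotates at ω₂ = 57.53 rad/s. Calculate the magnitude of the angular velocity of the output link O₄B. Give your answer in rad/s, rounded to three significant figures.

ω₂ = 57.53 rad/s
Differentiating the loop-closure r₂e^{iθ₂}+r₃e^{iθ₃}=r₁+r₄e^{iθ₄} gives r₂ω₂e^{iθ₂}+r₃ω₃e^{iθ₃}=r₄ω₄e^{iθ₄}.
Eliminating the other unknown: ω₄ = r₂ω₂ sin(θ₂−θ₃) / [r₄ sin(θ₄−θ₃)].
Numerator sine = +0.34366; denominator sine = -0.87798.
Result = 0.017·57.53·(+0.34366) / (0.052·(-0.87798)) = -7.3618 rad/s; magnitude 7.3618 rad/s.

7.36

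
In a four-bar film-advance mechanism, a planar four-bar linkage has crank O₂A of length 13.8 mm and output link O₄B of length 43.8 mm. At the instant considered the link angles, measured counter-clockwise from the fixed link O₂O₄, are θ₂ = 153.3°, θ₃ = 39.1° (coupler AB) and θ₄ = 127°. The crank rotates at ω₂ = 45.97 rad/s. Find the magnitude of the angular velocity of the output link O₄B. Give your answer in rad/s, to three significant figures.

ω₂ = 45.97 rad/s
Differentiating the loop-closure r₂e^{iθ₂}+r₃e^{iθ₃}=r₁+r₄e^{iθ₄} gives r₂ω₂e^{iθ₂}+r₃ω₃e^{iθ₃}=r₄ω₄e^{iθ₄}.
Eliminating the other unknown: ω₄ = r₂ω₂ sin(θ₂−θ₃) / [r₄ sin(θ₄−θ₃)].
Numerator sine = +0.91212; denominator sine = +0.99933.
Result = 0.0138·45.97·(+0.91212) / (0.0438·(+0.99933)) = +13.22 rad/s; magnitude 13.22 rad/s.

13.2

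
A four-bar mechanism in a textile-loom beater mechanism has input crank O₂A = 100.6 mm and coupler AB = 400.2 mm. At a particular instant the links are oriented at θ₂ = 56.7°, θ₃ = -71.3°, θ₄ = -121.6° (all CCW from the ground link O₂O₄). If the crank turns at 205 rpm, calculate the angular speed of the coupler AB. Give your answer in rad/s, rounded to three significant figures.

0.208

ω₂ = 21.47 rad/s (from 205 rpm).
Differentiating the loop-closure r₂e^{iθ₂}+r₃e^{iθ₃}=r₁+r₄e^{iθ₄} gives r₂ω₂e^{iθ₂}+r₃ω₃e^{iθ₃}=r₄ω₄e^{iθ₄}.
Eliminating the other unknown: ω₃ = r₂ω₂ sin(θ₄−θ₂) / [r₃ sin(θ₃−θ₄)].
Numerator sine = -0.02967; denominator sine = +0.76940.
Result = 0.1006·21.47·(-0.02967) / (0.4002·(+0.76940)) = -0.20807 rad/s; magnitude 0.20807 rad/s.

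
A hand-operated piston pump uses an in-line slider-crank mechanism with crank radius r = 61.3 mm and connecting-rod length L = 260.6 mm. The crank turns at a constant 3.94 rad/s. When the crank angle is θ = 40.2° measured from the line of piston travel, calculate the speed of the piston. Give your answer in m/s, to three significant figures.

ω = 3.94 rad/s
For an in-line slider-crank, x = r cosθ + √(L² − r² sin²θ), so v = −rω sinθ·[1 + r cosθ/√(L² − r² sin²θ)].
With r = 0.0613 m, L = 0.2606 m, θ = 40.2°: √(L² − r² sin²θ) = 0.25758 m.
v = −0.0613·3.94·0.64546·[1 + 0.0613·0.76380/0.25758] = -0.18423 m/s.
|v| = 0.18423 m/s.

0.184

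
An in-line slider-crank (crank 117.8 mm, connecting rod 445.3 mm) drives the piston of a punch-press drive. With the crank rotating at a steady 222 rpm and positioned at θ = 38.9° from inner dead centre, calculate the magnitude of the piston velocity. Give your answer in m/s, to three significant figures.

2.08

ω = 2π·222/60 = 23.25 rad/s
For an in-line slider-crank, x = r cosθ + √(L² − r² sin²θ), so v = −rω sinθ·[1 + r cosθ/√(L² − r² sin²θ)].
With r = 0.1178 m, L = 0.4453 m, θ = 38.9°: √(L² − r² sin²θ) = 0.43911 m.
v = −0.1178·23.25·0.62796·[1 + 0.1178·0.77824/0.43911] = -2.0788 m/s.
|v| = 2.0788 m/s.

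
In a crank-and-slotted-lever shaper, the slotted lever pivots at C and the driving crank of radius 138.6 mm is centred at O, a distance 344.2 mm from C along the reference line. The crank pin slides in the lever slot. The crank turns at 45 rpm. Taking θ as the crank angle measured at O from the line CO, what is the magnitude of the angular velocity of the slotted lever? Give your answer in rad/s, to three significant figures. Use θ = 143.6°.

1.49

ω = 4.712 rad/s (from 45 rpm).
Crank pin A relative to C: A = (d + r cosθ, r sinθ); lever angle φ = atan2(r sinθ, d + r cosθ).
Differentiating tanφ: φ̇ = rω(d cosθ + r)/(d² + r² + 2dr cosθ).
d² + r² + 2dr cosθ = |CA|² = 0.0608869 m²;  d cosθ + r = -0.13844 m.
|ω_lever| = |0.1386·4.712·-0.13844| / 0.0608869 = 1.4851 rad/s.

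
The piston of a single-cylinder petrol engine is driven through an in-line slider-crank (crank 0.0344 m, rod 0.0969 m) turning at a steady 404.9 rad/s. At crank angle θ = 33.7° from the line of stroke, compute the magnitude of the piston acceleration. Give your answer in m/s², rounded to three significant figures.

ω = 404.9 rad/s
x(θ) = r cosθ + √(L² − r² sin²θ); with ω constant, a = ω²·d²x/dθ².
d²x/dθ² = −r cosθ − r²(cos2θ)/√u − r⁴ sin²2θ/(4u^{3/2}),  u = L² − r² sin²θ = 0.00902531 m².
Substituting r = 0.0344 m, L = 0.0969 m, θ = 33.7°: d²x/dθ² = -0.033754 m.
a = ω²·d²x/dθ² = (404.9)²·(-0.033754) = -5533.8 m/s²;  |a| = 5533.8 m/s².

5530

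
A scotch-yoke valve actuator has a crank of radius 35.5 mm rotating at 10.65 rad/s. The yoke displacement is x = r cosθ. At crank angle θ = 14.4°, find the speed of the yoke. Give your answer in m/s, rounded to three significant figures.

ω = 10.65 rad/s
x = r cosθ ⇒ ẋ = −rω sinθ.
|v| = rω|sinθ| = 0.0355·10.65·|sin 14.4°| = 0.094023 m/s.

0.0940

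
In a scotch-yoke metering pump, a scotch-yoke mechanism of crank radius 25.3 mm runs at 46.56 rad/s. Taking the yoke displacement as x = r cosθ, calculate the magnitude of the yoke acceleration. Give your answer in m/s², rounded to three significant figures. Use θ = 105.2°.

ω = 46.56 rad/s
x = r cosθ ⇒ ẍ = −rω² cosθ (ω constant).
|a| = rω²|cosθ| = 0.0253·(46.56)²·|cos 105.2°| = 14.38 m/s².

14.4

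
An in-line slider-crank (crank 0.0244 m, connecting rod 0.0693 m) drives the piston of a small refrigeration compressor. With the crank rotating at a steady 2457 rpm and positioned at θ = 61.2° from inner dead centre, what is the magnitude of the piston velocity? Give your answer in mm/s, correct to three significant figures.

ω = 2π·2457/60 = 257.3 rad/s
For an in-line slider-crank, x = r cosθ + √(L² − r² sin²θ), so v = −rω sinθ·[1 + r cosθ/√(L² − r² sin²θ)].
With r = 0.0244 m, L = 0.0693 m, θ = 61.2°: √(L² − r² sin²θ) = 0.065919 m.
v = −0.0244·257.3·0.87631·[1 + 0.0244·0.48175/0.065919] = -6.4825 m/s.
|v| = 6.4825 m/s = 6482.5 mm/s.

6480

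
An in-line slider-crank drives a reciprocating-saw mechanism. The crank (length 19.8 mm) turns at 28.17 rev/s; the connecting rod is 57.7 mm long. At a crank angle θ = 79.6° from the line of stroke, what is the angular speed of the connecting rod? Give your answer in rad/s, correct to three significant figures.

11.6

ω = 177 rad/s (converted from 28.17 rev/s).
The rod makes angle φ with the slider axis where L sinφ = r sinθ; differentiating, L cosφ·φ̇ = r ω cosθ.
L cosφ = √(L² − r² sin²θ) = 0.054314 m.
|ω_rod| = r ω |cosθ| / √(L² − r² sin²θ) = 0.0198·177·0.18052/0.054314 = 11.648 rad/s.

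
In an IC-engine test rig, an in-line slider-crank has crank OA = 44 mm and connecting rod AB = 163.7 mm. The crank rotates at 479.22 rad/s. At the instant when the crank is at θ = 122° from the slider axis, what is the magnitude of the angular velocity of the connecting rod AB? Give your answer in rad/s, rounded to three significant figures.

ω = 479.2 rad/s
The rod makes angle φ with the slider axis where L sinφ = r sinθ; differentiating, L cosφ·φ̇ = r ω cosθ.
L cosφ = √(L² − r² sin²θ) = 0.15939 m.
|ω_rod| = r ω |cosθ| / √(L² − r² sin²θ) = 0.044·479.2·0.52992/0.15939 = 70.103 rad/s.

70.1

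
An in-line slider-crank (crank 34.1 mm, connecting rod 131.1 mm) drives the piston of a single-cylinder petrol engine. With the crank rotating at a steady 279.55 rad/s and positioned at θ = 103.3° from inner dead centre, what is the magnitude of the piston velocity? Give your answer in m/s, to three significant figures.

8.70

ω = 279.6 rad/s
For an in-line slider-crank, x = r cosθ + √(L² − r² sin²θ), so v = −rω sinθ·[1 + r cosθ/√(L² − r² sin²θ)].
With r = 0.0341 m, L = 0.1311 m, θ = 103.3°: √(L² − r² sin²θ) = 0.12683 m.
v = −0.0341·279.6·0.97318·[1 + 0.0341·-0.23005/0.12683] = -8.7032 m/s.
|v| = 8.7032 m/s.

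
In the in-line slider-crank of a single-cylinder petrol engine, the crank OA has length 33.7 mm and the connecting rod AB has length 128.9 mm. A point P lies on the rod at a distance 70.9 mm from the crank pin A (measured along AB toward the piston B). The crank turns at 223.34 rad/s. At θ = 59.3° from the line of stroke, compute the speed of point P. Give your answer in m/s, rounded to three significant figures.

7.17

ω = 223.3 rad/s.  Crank-pin speed |V_A| = rω = 7.5266 m/s, perpendicular to OA.
Rod angle: sinφ = −(r/L) sinθ ⇒ φ = -12.991°; ω_rod = −rω cosθ/√(L²−r²sin²θ) = -30.594 rad/s.
V_P = V_A + ω_rod × AP, with AP = 0.0709 m along the rod.
Components: V_Px = −rω sinθ − a·ω_rod·sinφ = -6.9594 m/s;  V_Py = rω cosθ + a·ω_rod·cosφ = +1.729 m/s.
|V_P| = √(V_Px² + V_Py²) = 7.1709 m/s.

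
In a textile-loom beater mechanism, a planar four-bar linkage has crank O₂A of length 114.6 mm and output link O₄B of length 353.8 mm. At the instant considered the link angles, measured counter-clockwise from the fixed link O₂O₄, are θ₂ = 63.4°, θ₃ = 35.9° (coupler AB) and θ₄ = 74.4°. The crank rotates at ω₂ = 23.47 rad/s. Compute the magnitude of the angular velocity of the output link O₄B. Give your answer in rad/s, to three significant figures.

5.64

ω₂ = 23.47 rad/s
Differentiating the loop-closure r₂e^{iθ₂}+r₃e^{iθ₃}=r₁+r₄e^{iθ₄} gives r₂ω₂e^{iθ₂}+r₃ω₃e^{iθ₃}=r₄ω₄e^{iθ₄}.
Eliminating the other unknown: ω₄ = r₂ω₂ sin(θ₂−θ₃) / [r₄ sin(θ₄−θ₃)].
Numerator sine = +0.46175; denominator sine = +0.62251.
Result = 0.1146·23.47·(+0.46175) / (0.3538·(+0.62251)) = +5.6389 rad/s; magnitude 5.6389 rad/s.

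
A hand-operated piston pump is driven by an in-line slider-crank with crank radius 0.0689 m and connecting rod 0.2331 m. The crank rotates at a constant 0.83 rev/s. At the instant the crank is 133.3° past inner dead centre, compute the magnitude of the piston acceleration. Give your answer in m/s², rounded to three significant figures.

1.31

ω = 2π·0.83 = 5.215 rad/s
x(θ) = r cosθ + √(L² − r² sin²θ); with ω constant, a = ω²·d²x/dθ².
d²x/dθ² = −r cosθ − r²(cos2θ)/√u − r⁴ sin²2θ/(4u^{3/2}),  u = L² − r² sin²θ = 0.0518212 m².
Substituting r = 0.0689 m, L = 0.2331 m, θ = 133.3°: d²x/dθ² = +0.048014 m.
a = ω²·d²x/dθ² = (5.215)²·(+0.048014) = +1.3058 m/s²;  |a| = 1.3058 m/s².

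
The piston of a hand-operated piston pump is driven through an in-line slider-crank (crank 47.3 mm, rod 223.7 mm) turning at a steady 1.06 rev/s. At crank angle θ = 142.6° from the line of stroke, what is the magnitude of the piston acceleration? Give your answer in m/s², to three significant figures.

ω = 2π·1.06 = 6.66 rad/s
x(θ) = r cosθ + √(L² − r² sin²θ); with ω constant, a = ω²·d²x/dθ².
d²x/dθ² = −r cosθ − r²(cos2θ)/√u − r⁴ sin²2θ/(4u^{3/2}),  u = L² − r² sin²θ = 0.0492163 m².
Substituting r = 0.0473 m, L = 0.2237 m, θ = 142.6°: d²x/dθ² = +0.034825 m.
a = ω²·d²x/dθ² = (6.66)²·(+0.034825) = +1.5448 m/s²;  |a| = 1.5448 m/s².

1.54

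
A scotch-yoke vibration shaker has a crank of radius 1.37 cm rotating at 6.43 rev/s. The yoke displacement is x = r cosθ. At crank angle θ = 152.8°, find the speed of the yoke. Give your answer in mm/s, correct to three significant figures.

253

ω = 40.4 rad/s (from 6.43 rev/s).
x = r cosθ ⇒ ẋ = −rω sinθ.
|v| = rω|sinθ| = 0.0137·40.4·|sin 152.8°| = 0.253 m/s = 253 mm/s.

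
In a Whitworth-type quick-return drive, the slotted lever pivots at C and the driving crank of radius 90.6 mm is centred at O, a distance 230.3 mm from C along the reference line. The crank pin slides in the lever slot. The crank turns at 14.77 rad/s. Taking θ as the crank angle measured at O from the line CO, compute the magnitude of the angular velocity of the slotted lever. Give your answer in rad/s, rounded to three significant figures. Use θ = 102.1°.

1.08

ω = 14.77 rad/s
Crank pin A relative to C: A = (d + r cosθ, r sinθ); lever angle φ = atan2(r sinθ, d + r cosθ).
Differentiating tanφ: φ̇ = rω(d cosθ + r)/(d² + r² + 2dr cosθ).
d² + r² + 2dr cosθ = |CA|² = 0.052499 m²;  d cosθ + r = +0.042325 m.
|ω_lever| = |0.0906·14.77·+0.042325| / 0.052499 = 1.0788 rad/s.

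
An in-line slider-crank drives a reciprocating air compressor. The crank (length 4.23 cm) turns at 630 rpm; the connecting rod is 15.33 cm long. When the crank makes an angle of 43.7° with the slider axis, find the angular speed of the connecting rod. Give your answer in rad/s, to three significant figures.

13.4

ω = 65.97 rad/s (converted from 630 rpm).
The rod makes angle φ with the slider axis where L sinφ = r sinθ; differentiating, L cosφ·φ̇ = r ω cosθ.
L cosφ = √(L² − r² sin²θ) = 0.15049 m.
|ω_rod| = r ω |cosθ| / √(L² − r² sin²θ) = 0.0423·65.97·0.72297/0.15049 = 13.407 rad/s.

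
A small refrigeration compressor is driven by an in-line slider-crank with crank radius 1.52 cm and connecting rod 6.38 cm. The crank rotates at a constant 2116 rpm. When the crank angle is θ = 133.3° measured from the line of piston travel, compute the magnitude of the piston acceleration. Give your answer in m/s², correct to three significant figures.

520

ω = 2π·2116/60 = 221.6 rad/s
x(θ) = r cosθ + √(L² − r² sin²θ); with ω constant, a = ω²·d²x/dθ².
d²x/dθ² = −r cosθ − r²(cos2θ)/√u − r⁴ sin²2θ/(4u^{3/2}),  u = L² − r² sin²θ = 0.00394807 m².
Substituting r = 0.0152 m, L = 0.0638 m, θ = 133.3°: d²x/dθ² = +0.010589 m.
a = ω²·d²x/dθ² = (221.6)²·(+0.010589) = +519.92 m/s²;  |a| = 519.92 m/s².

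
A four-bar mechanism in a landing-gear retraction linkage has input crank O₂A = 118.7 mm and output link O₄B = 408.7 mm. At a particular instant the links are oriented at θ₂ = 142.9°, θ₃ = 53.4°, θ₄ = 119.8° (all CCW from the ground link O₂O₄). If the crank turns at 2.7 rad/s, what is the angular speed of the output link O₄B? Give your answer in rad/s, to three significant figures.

ω₂ = 2.7 rad/s
Differentiating the loop-closure r₂e^{iθ₂}+r₃e^{iθ₃}=r₁+r₄e^{iθ₄} gives r₂ω₂e^{iθ₂}+r₃ω₃e^{iθ₃}=r₄ω₄e^{iθ₄}.
Eliminating the other unknown: ω₄ = r₂ω₂ sin(θ₂−θ₃) / [r₄ sin(θ₄−θ₃)].
Numerator sine = +0.99996; denominator sine = +0.91636.
Result = 0.1187·2.7·(+0.99996) / (0.4087·(+0.91636)) = +0.85571 rad/s; magnitude 0.85571 rad/s.

0.856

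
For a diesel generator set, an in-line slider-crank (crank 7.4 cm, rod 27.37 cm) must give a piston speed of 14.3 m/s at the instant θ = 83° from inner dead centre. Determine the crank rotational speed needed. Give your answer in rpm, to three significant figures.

For an in-line slider-crank, |v_piston| = rω|sinθ|·[1 + r cosθ/√(L² − r² sin²θ)].
With r = 0.074 m, L = 0.2737 m, θ = 83°: the bracketed kinematic factor |dx/dθ| = 0.075961 m.
ω = v/|dx/dθ| = 14.3/0.075961 = 188.26 rad/s.
N = 60ω/(2π) = 1797.7 rpm.

1800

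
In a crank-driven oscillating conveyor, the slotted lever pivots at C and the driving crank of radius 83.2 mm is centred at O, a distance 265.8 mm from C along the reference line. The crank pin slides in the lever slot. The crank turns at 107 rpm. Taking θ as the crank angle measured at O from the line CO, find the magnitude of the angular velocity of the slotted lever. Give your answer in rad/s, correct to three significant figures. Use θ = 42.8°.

2.36

ω = 11.21 rad/s (from 107 rpm).
Crank pin A relative to C: A = (d + r cosθ, r sinθ); lever angle φ = atan2(r sinθ, d + r cosθ).
Differentiating tanφ: φ̇ = rω(d cosθ + r)/(d² + r² + 2dr cosθ).
d² + r² + 2dr cosθ = |CA|² = 0.110024 m²;  d cosθ + r = +0.27823 m.
|ω_lever| = |0.0832·11.21·+0.27823| / 0.110024 = 2.3575 rad/s.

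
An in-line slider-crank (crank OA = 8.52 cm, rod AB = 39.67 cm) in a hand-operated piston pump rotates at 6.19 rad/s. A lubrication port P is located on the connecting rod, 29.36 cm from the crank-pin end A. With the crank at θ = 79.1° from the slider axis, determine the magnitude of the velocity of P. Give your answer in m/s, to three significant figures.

0.534

ω = 6.19 rad/s.  Crank-pin speed |V_A| = rω = 0.52739 m/s, perpendicular to OA.
Rod angle: sinφ = −(r/L) sinθ ⇒ φ = -12.175°; ω_rod = −rω cosθ/√(L²−r²sin²θ) = -0.25717 rad/s.
V_P = V_A + ω_rod × AP, with AP = 0.2936 m along the rod.
Components: V_Px = −rω sinθ − a·ω_rod·sinφ = -0.5338 m/s;  V_Py = rω cosθ + a·ω_rod·cosφ = +0.025918 m/s.
|V_P| = √(V_Px² + V_Py²) = 0.53443 m/s.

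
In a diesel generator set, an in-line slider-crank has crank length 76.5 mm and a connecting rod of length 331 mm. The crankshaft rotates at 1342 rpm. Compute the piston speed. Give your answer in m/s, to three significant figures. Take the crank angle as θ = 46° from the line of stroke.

ω = 2π·1342/60 = 140.5 rad/s
For an in-line slider-crank, x = r cosθ + √(L² − r² sin²θ), so v = −rω sinθ·[1 + r cosθ/√(L² − r² sin²θ)].
With r = 0.0765 m, L = 0.331 m, θ = 46°: √(L² − r² sin²θ) = 0.32639 m.
v = −0.0765·140.5·0.71934·[1 + 0.0765·0.69466/0.32639] = -8.9926 m/s.
|v| = 8.9926 m/s.

8.99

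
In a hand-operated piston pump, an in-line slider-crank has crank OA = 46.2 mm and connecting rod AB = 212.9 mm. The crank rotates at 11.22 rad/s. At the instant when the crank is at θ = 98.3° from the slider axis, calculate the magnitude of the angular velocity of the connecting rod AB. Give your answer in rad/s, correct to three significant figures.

0.360

ω = 11.22 rad/s
The rod makes angle φ with the slider axis where L sinφ = r sinθ; differentiating, L cosφ·φ̇ = r ω cosθ.
L cosφ = √(L² − r² sin²θ) = 0.20793 m.
|ω_rod| = r ω |cosθ| / √(L² − r² sin²θ) = 0.0462·11.22·0.14436/0.20793 = 0.35987 rad/s.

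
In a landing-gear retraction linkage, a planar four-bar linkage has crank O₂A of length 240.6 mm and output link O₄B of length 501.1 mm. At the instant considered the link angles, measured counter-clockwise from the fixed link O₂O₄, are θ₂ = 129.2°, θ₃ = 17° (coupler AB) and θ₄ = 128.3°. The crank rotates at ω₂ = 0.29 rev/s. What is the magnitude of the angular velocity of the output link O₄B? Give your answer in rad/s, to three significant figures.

0.869

ω₂ = 1.822 rad/s (from 0.29 rev/s).
Differentiating the loop-closure r₂e^{iθ₂}+r₃e^{iθ₃}=r₁+r₄e^{iθ₄} gives r₂ω₂e^{iθ₂}+r₃ω₃e^{iθ₃}=r₄ω₄e^{iθ₄}.
Eliminating the other unknown: ω₄ = r₂ω₂ sin(θ₂−θ₃) / [r₄ sin(θ₄−θ₃)].
Numerator sine = +0.92587; denominator sine = +0.93169.
Result = 0.2406·1.822·(+0.92587) / (0.5011·(+0.93169)) = +0.86942 rad/s; magnitude 0.86942 rad/s.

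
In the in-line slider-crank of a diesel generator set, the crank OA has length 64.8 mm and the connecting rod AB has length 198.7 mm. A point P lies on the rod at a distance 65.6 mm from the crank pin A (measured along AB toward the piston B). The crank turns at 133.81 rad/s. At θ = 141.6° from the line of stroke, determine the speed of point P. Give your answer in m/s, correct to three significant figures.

ω = 133.8 rad/s.  Crank-pin speed |V_A| = rω = 8.6709 m/s, perpendicular to OA.
Rod angle: sinφ = −(r/L) sinθ ⇒ φ = -11.687°; ω_rod = −rω cosθ/√(L²−r²sin²θ) = +34.923 rad/s.
V_P = V_A + ω_rod × AP, with AP = 0.0656 m along the rod.
Components: V_Px = −rω sinθ − a·ω_rod·sinφ = -4.9218 m/s;  V_Py = rω cosθ + a·ω_rod·cosφ = -4.5519 m/s.
|V_P| = √(V_Px² + V_Py²) = 6.704 m/s.

6.70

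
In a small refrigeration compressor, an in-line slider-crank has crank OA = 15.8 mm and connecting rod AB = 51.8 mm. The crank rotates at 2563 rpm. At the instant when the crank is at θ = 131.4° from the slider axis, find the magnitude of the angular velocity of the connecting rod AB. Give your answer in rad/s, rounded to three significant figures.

55.6

ω = 268.4 rad/s (converted from 2563 rpm).
The rod makes angle φ with the slider axis where L sinφ = r sinθ; differentiating, L cosφ·φ̇ = r ω cosθ.
L cosφ = √(L² − r² sin²θ) = 0.050426 m.
|ω_rod| = r ω |cosθ| / √(L² − r² sin²θ) = 0.0158·268.4·0.66131/0.050426 = 55.614 rad/s.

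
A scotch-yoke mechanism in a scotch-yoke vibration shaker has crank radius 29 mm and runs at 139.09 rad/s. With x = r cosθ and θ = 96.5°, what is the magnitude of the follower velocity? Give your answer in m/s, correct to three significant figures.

4.01

ω = 139.1 rad/s
x = r cosθ ⇒ ẋ = −rω sinθ.
|v| = rω|sinθ| = 0.029·139.1·|sin 96.5°| = 4.0077 m/s.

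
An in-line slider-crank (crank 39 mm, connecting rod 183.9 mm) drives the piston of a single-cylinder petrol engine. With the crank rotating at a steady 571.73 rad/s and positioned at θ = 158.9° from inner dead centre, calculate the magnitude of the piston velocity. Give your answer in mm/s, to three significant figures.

6430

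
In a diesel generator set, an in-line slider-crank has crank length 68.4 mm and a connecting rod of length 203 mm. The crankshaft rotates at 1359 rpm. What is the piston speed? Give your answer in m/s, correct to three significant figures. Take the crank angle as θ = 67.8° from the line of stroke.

10.2

ω = 2π·1359/60 = 142.3 rad/s
For an in-line slider-crank, x = r cosθ + √(L² − r² sin²θ), so v = −rω sinθ·[1 + r cosθ/√(L² − r² sin²θ)].
With r = 0.0684 m, L = 0.203 m, θ = 67.8°: √(L² − r² sin²θ) = 0.19287 m.
v = −0.0684·142.3·0.92587·[1 + 0.0684·0.37784/0.19287] = -10.22 m/s.
|v| = 10.22 m/s.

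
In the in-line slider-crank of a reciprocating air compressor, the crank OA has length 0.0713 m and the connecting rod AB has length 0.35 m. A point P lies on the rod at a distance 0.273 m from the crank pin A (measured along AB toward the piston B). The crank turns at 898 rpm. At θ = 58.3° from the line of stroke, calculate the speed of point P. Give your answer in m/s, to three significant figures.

6.24

ω = 94.04 rad/s.  Crank-pin speed |V_A| = rω = 6.7049 m/s, perpendicular to OA.
Rod angle: sinφ = −(r/L) sinθ ⇒ φ = -9.981°; ω_rod = −rω cosθ/√(L²−r²sin²θ) = -10.221 rad/s.
V_P = V_A + ω_rod × AP, with AP = 0.273 m along the rod.
Components: V_Px = −rω sinθ − a·ω_rod·sinφ = -6.1883 m/s;  V_Py = rω cosθ + a·ω_rod·cosφ = +0.77512 m/s.
|V_P| = √(V_Px² + V_Py²) = 6.2366 m/s.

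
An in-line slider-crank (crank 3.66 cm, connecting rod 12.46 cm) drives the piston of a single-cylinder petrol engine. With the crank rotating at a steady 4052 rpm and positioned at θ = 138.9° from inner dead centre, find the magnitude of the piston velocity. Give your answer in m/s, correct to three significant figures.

ω = 2π·4052/60 = 424.3 rad/s
For an in-line slider-crank, x = r cosθ + √(L² − r² sin²θ), so v = −rω sinθ·[1 + r cosθ/√(L² − r² sin²θ)].
With r = 0.0366 m, L = 0.1246 m, θ = 138.9°: √(L² − r² sin²θ) = 0.12225 m.
v = −0.0366·424.3·0.65738·[1 + 0.0366·-0.75356/0.12225] = -7.906 m/s.
|v| = 7.906 m/s.

7.91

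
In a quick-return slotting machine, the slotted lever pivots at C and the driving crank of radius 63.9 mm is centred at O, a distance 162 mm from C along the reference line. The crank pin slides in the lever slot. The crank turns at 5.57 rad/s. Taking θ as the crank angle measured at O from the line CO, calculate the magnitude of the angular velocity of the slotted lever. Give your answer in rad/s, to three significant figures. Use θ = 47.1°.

ω = 5.57 rad/s
Crank pin A relative to C: A = (d + r cosθ, r sinθ); lever angle φ = atan2(r sinθ, d + r cosθ).
Differentiating tanφ: φ̇ = rω(d cosθ + r)/(d² + r² + 2dr cosθ).
d² + r² + 2dr cosθ = |CA|² = 0.0444206 m²;  d cosθ + r = +0.17418 m.
|ω_lever| = |0.0639·5.57·+0.17418| / 0.0444206 = 1.3956 rad/s.

1.40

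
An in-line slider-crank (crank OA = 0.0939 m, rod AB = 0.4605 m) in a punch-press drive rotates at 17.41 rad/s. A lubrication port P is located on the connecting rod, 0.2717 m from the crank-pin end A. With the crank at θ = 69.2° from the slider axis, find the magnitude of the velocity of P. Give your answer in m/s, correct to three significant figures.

1.61

ω = 17.41 rad/s.  Crank-pin speed |V_A| = rω = 1.6348 m/s, perpendicular to OA.
Rod angle: sinφ = −(r/L) sinθ ⇒ φ = -10.989°; ω_rod = −rω cosθ/√(L²−r²sin²θ) = -1.2842 rad/s.
V_P = V_A + ω_rod × AP, with AP = 0.2717 m along the rod.
Components: V_Px = −rω sinθ − a·ω_rod·sinφ = -1.5948 m/s;  V_Py = rω cosθ + a·ω_rod·cosφ = +0.23801 m/s.
|V_P| = √(V_Px² + V_Py²) = 1.6124 m/s.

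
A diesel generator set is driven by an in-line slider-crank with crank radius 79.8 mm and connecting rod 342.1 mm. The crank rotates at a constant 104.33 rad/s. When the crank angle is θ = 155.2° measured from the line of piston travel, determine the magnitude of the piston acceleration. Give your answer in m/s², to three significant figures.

655

ω = 104.3 rad/s
x(θ) = r cosθ + √(L² − r² sin²θ); with ω constant, a = ω²·d²x/dθ².
d²x/dθ² = −r cosθ − r²(cos2θ)/√u − r⁴ sin²2θ/(4u^{3/2}),  u = L² − r² sin²θ = 0.115912 m².
Substituting r = 0.0798 m, L = 0.3421 m, θ = 155.2°: d²x/dθ² = +0.060169 m.
a = ω²·d²x/dθ² = (104.3)²·(+0.060169) = +654.92 m/s²;  |a| = 654.92 m/s².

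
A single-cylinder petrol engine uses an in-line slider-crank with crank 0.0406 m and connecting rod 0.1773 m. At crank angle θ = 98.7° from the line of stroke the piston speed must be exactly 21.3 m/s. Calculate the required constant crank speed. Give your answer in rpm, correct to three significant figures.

5260

For an in-line slider-crank, |v_piston| = rω|sinθ|·[1 + r cosθ/√(L² − r² sin²θ)].
With r = 0.0406 m, L = 0.1773 m, θ = 98.7°: the bracketed kinematic factor |dx/dθ| = 0.038706 m.
ω = v/|dx/dθ| = 21.3/0.038706 = 550.31 rad/s.
N = 60ω/(2π) = 5255 rpm.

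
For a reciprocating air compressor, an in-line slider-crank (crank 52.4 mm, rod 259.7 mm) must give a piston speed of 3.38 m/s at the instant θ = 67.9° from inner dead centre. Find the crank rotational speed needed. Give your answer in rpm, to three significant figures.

For an in-line slider-crank, |v_piston| = rω|sinθ|·[1 + r cosθ/√(L² − r² sin²θ)].
With r = 0.0524 m, L = 0.2597 m, θ = 67.9°: the bracketed kinematic factor |dx/dθ| = 0.052302 m.
ω = v/|dx/dθ| = 3.38/0.052302 = 64.625 rad/s.
N = 60ω/(2π) = 617.12 rpm.

617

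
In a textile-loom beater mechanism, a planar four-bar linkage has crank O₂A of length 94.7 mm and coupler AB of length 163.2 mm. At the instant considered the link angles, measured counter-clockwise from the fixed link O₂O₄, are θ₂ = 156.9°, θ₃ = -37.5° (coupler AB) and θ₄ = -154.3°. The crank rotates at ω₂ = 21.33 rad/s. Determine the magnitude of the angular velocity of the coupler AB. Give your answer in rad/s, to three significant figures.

10.4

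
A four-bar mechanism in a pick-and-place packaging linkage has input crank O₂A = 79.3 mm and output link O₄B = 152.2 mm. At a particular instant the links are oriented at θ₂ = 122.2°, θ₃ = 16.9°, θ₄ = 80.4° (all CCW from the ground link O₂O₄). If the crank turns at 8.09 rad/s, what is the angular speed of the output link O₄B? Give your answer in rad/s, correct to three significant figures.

ω₂ = 8.09 rad/s
Differentiating the loop-closure r₂e^{iθ₂}+r₃e^{iθ₃}=r₁+r₄e^{iθ₄} gives r₂ω₂e^{iθ₂}+r₃ω₃e^{iθ₃}=r₄ω₄e^{iθ₄}.
Eliminating the other unknown: ω₄ = r₂ω₂ sin(θ₂−θ₃) / [r₄ sin(θ₄−θ₃)].
Numerator sine = +0.96456; denominator sine = +0.89493.
Result = 0.0793·8.09·(+0.96456) / (0.1522·(+0.89493)) = +4.543 rad/s; magnitude 4.543 rad/s.

4.54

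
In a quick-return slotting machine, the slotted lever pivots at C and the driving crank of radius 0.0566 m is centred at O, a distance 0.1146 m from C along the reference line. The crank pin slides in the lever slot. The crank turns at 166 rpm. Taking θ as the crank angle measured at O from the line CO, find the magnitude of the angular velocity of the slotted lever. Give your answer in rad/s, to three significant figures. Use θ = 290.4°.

4.55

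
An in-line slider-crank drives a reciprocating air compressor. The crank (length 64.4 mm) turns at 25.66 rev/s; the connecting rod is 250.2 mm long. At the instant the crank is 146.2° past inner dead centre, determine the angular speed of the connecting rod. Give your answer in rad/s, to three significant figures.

34.8

ω = 161.2 rad/s (converted from 25.66 rev/s).
The rod makes angle φ with the slider axis where L sinφ = r sinθ; differentiating, L cosφ·φ̇ = r ω cosθ.
L cosφ = √(L² − r² sin²θ) = 0.24762 m.
|ω_rod| = r ω |cosθ| / √(L² − r² sin²θ) = 0.0644·161.2·0.83098/0.24762 = 34.844 rad/s.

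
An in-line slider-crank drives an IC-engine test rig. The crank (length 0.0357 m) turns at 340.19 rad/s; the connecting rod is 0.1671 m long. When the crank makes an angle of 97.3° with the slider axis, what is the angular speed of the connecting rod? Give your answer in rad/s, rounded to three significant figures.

ω = 340.2 rad/s
The rod makes angle φ with the slider axis where L sinφ = r sinθ; differentiating, L cosφ·φ̇ = r ω cosθ.
L cosφ = √(L² − r² sin²θ) = 0.1633 m.
|ω_rod| = r ω |cosθ| / √(L² − r² sin²θ) = 0.0357·340.2·0.12706/0.1633 = 9.4496 rad/s.

9.45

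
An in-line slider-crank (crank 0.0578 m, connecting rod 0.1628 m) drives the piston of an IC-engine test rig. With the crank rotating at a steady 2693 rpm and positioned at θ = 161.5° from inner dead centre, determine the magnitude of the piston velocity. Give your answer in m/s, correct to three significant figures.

ω = 2π·2693/60 = 282 rad/s
For an in-line slider-crank, x = r cosθ + √(L² − r² sin²θ), so v = −rω sinθ·[1 + r cosθ/√(L² − r² sin²θ)].
With r = 0.0578 m, L = 0.1628 m, θ = 161.5°: √(L² − r² sin²θ) = 0.16176 m.
v = −0.0578·282·0.31730·[1 + 0.0578·-0.94832/0.16176] = -3.4196 m/s.
|v| = 3.4196 m/s.

3.42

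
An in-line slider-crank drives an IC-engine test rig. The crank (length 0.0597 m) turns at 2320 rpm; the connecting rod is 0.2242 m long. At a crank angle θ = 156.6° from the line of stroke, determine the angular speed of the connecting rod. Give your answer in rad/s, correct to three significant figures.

59.7

ω = 242.9 rad/s (converted from 2320 rpm).
The rod makes angle φ with the slider axis where L sinφ = r sinθ; differentiating, L cosφ·φ̇ = r ω cosθ.
L cosφ = √(L² − r² sin²θ) = 0.22294 m.
|ω_rod| = r ω |cosθ| / √(L² − r² sin²θ) = 0.0597·242.9·0.91775/0.22294 = 59.707 rad/s.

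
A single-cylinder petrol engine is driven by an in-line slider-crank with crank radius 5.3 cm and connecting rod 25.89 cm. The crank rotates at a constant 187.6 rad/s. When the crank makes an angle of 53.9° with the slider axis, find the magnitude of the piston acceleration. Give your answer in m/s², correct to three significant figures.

984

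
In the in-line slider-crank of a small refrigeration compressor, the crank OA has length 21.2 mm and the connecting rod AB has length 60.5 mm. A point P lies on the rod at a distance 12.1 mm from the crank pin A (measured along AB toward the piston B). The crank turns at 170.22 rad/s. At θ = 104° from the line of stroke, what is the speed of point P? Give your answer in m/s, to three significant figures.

3.51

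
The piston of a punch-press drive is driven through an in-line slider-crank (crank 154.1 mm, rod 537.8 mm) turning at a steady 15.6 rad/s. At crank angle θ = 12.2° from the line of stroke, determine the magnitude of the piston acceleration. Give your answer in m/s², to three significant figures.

46.5

ω = 15.6 rad/s
x(θ) = r cosθ + √(L² − r² sin²θ); with ω constant, a = ω²·d²x/dθ².
d²x/dθ² = −r cosθ − r²(cos2θ)/√u − r⁴ sin²2θ/(4u^{3/2}),  u = L² − r² sin²θ = 0.288168 m².
Substituting r = 0.1541 m, L = 0.5378 m, θ = 12.2°: d²x/dθ² = -0.19106 m.
a = ω²·d²x/dθ² = (15.6)²·(-0.19106) = -46.497 m/s²;  |a| = 46.497 m/s².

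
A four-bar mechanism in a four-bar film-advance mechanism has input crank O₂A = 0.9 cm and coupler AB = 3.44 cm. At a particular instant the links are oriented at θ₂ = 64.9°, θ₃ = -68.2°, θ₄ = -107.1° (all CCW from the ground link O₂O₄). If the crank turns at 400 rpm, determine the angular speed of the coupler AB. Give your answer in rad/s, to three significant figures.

ω₂ = 41.89 rad/s (from 400 rpm).
Differentiating the loop-closure r₂e^{iθ₂}+r₃e^{iθ₃}=r₁+r₄e^{iθ₄} gives r₂ω₂e^{iθ₂}+r₃ω₃e^{iθ₃}=r₄ω₄e^{iθ₄}.
Eliminating the other unknown: ω₃ = r₂ω₂ sin(θ₄−θ₂) / [r₃ sin(θ₃−θ₄)].
Numerator sine = -0.13917; denominator sine = +0.62796.
Result = 0.009·41.89·(-0.13917) / (0.0344·(+0.62796)) = -2.4288 rad/s; magnitude 2.4288 rad/s.

2.43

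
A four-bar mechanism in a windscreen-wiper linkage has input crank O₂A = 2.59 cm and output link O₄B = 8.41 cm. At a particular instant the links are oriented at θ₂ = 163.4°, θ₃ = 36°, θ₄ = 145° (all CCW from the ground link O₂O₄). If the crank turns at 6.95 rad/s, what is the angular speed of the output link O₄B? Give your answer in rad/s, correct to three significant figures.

ω₂ = 6.95 rad/s
Differentiating the loop-closure r₂e^{iθ₂}+r₃e^{iθ₃}=r₁+r₄e^{iθ₄} gives r₂ω₂e^{iθ₂}+r₃ω₃e^{iθ₃}=r₄ω₄e^{iθ₄}.
Eliminating the other unknown: ω₄ = r₂ω₂ sin(θ₂−θ₃) / [r₄ sin(θ₄−θ₃)].
Numerator sine = +0.79441; denominator sine = +0.94552.
Result = 0.0259·6.95·(+0.79441) / (0.0841·(+0.94552)) = +1.7983 rad/s; magnitude 1.7983 rad/s.

1.80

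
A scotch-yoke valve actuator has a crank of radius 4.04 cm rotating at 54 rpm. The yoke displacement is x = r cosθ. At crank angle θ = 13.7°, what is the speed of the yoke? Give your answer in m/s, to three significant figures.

0.0541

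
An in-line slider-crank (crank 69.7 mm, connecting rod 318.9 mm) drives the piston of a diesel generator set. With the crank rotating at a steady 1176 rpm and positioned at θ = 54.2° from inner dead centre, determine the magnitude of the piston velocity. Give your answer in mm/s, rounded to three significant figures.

7870

ω = 2π·1176/60 = 123.2 rad/s
For an in-line slider-crank, x = r cosθ + √(L² − r² sin²θ), so v = −rω sinθ·[1 + r cosθ/√(L² − r² sin²θ)].
With r = 0.0697 m, L = 0.3189 m, θ = 54.2°: √(L² − r² sin²θ) = 0.31385 m.
v = −0.0697·123.2·0.81106·[1 + 0.0697·0.58496/0.31385] = -7.8662 m/s.
|v| = 7.8662 m/s = 7866.2 mm/s.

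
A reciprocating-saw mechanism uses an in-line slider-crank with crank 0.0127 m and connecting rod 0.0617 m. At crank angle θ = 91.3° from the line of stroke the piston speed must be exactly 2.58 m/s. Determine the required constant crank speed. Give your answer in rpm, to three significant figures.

1950

For an in-line slider-crank, |v_piston| = rω|sinθ|·[1 + r cosθ/√(L² − r² sin²θ)].
With r = 0.0127 m, L = 0.0617 m, θ = 91.3°: the bracketed kinematic factor |dx/dθ| = 0.012636 m.
ω = v/|dx/dθ| = 2.58/0.012636 = 204.18 rad/s.
N = 60ω/(2π) = 1949.7 rpm.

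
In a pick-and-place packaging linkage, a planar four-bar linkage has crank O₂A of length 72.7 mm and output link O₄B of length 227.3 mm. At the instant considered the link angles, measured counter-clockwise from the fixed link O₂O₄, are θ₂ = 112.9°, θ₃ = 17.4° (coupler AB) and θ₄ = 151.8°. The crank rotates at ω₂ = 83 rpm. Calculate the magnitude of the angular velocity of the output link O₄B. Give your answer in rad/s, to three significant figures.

3.87

ω₂ = 8.692 rad/s (from 83 rpm).
Differentiating the loop-closure r₂e^{iθ₂}+r₃e^{iθ₃}=r₁+r₄e^{iθ₄} gives r₂ω₂e^{iθ₂}+r₃ω₃e^{iθ₃}=r₄ω₄e^{iθ₄}.
Eliminating the other unknown: ω₄ = r₂ω₂ sin(θ₂−θ₃) / [r₄ sin(θ₄−θ₃)].
Numerator sine = +0.99540; denominator sine = +0.71447.
Result = 0.0727·8.692·(+0.99540) / (0.2273·(+0.71447)) = +3.873 rad/s; magnitude 3.873 rad/s.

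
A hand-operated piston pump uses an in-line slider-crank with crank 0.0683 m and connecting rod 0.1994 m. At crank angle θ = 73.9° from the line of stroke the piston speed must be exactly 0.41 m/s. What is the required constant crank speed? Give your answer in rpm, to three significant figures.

54.2

For an in-line slider-crank, |v_piston| = rω|sinθ|·[1 + r cosθ/√(L² − r² sin²θ)].
With r = 0.0683 m, L = 0.1994 m, θ = 73.9°: the bracketed kinematic factor |dx/dθ| = 0.072222 m.
ω = v/|dx/dθ| = 0.41/0.072222 = 5.6769 rad/s.
N = 60ω/(2π) = 54.211 rpm.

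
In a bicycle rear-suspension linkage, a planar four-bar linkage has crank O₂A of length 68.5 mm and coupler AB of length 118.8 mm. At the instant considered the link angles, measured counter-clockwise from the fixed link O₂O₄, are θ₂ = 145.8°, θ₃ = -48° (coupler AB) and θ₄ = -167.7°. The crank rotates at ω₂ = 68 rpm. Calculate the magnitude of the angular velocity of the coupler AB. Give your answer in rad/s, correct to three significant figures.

3.43

ω₂ = 7.121 rad/s (from 68 rpm).
Differentiating the loop-closure r₂e^{iθ₂}+r₃e^{iθ₃}=r₁+r₄e^{iθ₄} gives r₂ω₂e^{iθ₂}+r₃ω₃e^{iθ₃}=r₄ω₄e^{iθ₄}.
Eliminating the other unknown: ω₃ = r₂ω₂ sin(θ₄−θ₂) / [r₃ sin(θ₃−θ₄)].
Numerator sine = +0.72537; denominator sine = +0.86863.
Result = 0.0685·7.121·(+0.72537) / (0.1188·(+0.86863)) = +3.4288 rad/s; magnitude 3.4288 rad/s.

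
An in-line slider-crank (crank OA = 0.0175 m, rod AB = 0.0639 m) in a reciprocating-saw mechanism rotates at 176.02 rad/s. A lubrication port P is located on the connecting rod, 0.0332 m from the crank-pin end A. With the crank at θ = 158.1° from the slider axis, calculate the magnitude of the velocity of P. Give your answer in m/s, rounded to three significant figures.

ω = 176 rad/s.  Crank-pin speed |V_A| = rω = 3.0804 m/s, perpendicular to OA.
Rod angle: sinφ = −(r/L) sinθ ⇒ φ = -5.863°; ω_rod = −rω cosθ/√(L²−r²sin²θ) = +44.962 rad/s.
V_P = V_A + ω_rod × AP, with AP = 0.0332 m along the rod.
Components: V_Px = −rω sinθ − a·ω_rod·sinφ = -0.99645 m/s;  V_Py = rω cosθ + a·ω_rod·cosφ = -1.3731 m/s.
|V_P| = √(V_Px² + V_Py²) = 1.6966 m/s.

1.70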